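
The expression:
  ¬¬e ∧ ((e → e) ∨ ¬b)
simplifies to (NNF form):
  e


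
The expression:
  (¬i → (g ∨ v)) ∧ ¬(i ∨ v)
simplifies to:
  g ∧ ¬i ∧ ¬v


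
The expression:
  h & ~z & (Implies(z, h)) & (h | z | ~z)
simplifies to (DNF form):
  h & ~z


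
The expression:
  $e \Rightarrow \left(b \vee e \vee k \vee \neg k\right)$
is always true.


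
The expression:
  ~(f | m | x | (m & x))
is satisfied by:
  {x: False, f: False, m: False}


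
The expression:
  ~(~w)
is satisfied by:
  {w: True}


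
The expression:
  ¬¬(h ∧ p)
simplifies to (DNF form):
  h ∧ p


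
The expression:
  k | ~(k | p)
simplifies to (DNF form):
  k | ~p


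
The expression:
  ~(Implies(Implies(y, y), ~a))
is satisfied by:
  {a: True}


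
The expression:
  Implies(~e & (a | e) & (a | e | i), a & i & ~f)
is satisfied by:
  {i: True, e: True, f: False, a: False}
  {e: True, i: False, f: False, a: False}
  {i: True, e: True, f: True, a: False}
  {e: True, f: True, i: False, a: False}
  {i: True, f: False, e: False, a: False}
  {i: False, f: False, e: False, a: False}
  {i: True, f: True, e: False, a: False}
  {f: True, i: False, e: False, a: False}
  {a: True, i: True, e: True, f: False}
  {a: True, e: True, i: False, f: False}
  {a: True, i: True, e: True, f: True}
  {a: True, e: True, f: True, i: False}
  {a: True, i: True, f: False, e: False}


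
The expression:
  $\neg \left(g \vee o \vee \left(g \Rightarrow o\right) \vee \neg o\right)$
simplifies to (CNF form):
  $\text{False}$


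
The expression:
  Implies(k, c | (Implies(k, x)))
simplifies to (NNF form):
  c | x | ~k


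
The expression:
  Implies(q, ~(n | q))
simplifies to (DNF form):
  ~q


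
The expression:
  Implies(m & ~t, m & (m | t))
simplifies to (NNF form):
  True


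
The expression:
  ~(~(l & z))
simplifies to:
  l & z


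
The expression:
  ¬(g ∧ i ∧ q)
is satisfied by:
  {g: False, q: False, i: False}
  {i: True, g: False, q: False}
  {q: True, g: False, i: False}
  {i: True, q: True, g: False}
  {g: True, i: False, q: False}
  {i: True, g: True, q: False}
  {q: True, g: True, i: False}


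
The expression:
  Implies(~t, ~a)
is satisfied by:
  {t: True, a: False}
  {a: False, t: False}
  {a: True, t: True}


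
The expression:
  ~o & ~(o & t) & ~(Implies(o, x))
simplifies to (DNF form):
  False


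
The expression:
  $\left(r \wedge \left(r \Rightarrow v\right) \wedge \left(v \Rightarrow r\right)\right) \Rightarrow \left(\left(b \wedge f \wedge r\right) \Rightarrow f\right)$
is always true.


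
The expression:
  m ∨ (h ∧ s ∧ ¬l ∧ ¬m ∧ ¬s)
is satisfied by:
  {m: True}


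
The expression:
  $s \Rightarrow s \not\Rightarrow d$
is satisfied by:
  {s: False, d: False}
  {d: True, s: False}
  {s: True, d: False}


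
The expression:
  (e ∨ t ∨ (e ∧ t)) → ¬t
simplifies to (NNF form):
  ¬t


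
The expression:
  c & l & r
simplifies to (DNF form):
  c & l & r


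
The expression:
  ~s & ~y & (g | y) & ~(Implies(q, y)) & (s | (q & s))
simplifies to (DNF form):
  False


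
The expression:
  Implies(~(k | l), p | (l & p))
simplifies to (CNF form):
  k | l | p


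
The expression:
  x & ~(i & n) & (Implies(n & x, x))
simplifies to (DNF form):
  (x & ~i) | (x & ~n)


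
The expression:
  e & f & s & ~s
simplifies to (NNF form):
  False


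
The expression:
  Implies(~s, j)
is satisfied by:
  {s: True, j: True}
  {s: True, j: False}
  {j: True, s: False}


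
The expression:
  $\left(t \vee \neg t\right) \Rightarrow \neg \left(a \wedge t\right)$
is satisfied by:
  {t: False, a: False}
  {a: True, t: False}
  {t: True, a: False}


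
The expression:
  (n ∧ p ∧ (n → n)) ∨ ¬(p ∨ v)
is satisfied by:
  {n: True, p: False, v: False}
  {n: False, p: False, v: False}
  {p: True, n: True, v: False}
  {v: True, p: True, n: True}


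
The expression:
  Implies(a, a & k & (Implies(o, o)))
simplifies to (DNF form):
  k | ~a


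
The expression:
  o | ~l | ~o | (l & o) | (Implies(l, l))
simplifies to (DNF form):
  True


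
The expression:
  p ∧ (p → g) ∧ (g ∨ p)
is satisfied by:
  {p: True, g: True}


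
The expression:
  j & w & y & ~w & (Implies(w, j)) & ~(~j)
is never true.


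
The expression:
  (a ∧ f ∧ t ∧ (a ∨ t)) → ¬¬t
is always true.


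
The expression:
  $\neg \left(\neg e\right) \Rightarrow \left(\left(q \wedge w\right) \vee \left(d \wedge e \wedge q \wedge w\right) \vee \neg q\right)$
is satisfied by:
  {w: True, e: False, q: False}
  {e: False, q: False, w: False}
  {w: True, q: True, e: False}
  {q: True, e: False, w: False}
  {w: True, e: True, q: False}
  {e: True, w: False, q: False}
  {w: True, q: True, e: True}


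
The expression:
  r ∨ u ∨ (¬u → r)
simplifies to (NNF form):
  r ∨ u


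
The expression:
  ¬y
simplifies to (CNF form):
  ¬y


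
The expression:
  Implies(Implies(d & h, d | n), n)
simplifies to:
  n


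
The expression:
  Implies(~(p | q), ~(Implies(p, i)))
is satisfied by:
  {q: True, p: True}
  {q: True, p: False}
  {p: True, q: False}


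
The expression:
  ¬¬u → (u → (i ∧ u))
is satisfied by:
  {i: True, u: False}
  {u: False, i: False}
  {u: True, i: True}


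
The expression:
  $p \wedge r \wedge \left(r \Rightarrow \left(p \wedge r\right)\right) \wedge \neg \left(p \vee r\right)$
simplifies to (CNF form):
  $\text{False}$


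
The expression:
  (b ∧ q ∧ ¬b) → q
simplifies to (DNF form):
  True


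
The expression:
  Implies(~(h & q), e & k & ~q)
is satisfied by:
  {k: True, q: True, e: True, h: True}
  {k: True, q: True, h: True, e: False}
  {q: True, e: True, h: True, k: False}
  {q: True, h: True, e: False, k: False}
  {k: True, e: True, h: True, q: False}
  {k: True, e: True, h: False, q: False}


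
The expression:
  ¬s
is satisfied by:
  {s: False}


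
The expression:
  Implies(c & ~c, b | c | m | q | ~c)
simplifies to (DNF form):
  True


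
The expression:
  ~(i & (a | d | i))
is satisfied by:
  {i: False}


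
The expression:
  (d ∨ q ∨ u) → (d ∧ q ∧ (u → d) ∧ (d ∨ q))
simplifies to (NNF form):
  (d ∨ ¬q) ∧ (d ∨ ¬u) ∧ (q ∨ ¬d)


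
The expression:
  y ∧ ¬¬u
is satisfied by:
  {u: True, y: True}


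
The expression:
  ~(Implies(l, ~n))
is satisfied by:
  {n: True, l: True}


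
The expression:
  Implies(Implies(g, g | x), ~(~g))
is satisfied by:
  {g: True}


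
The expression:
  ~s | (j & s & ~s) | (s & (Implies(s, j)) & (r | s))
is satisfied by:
  {j: True, s: False}
  {s: False, j: False}
  {s: True, j: True}


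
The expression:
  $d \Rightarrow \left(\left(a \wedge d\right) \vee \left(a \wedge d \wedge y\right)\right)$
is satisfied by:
  {a: True, d: False}
  {d: False, a: False}
  {d: True, a: True}


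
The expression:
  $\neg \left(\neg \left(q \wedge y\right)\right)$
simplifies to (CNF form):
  $q \wedge y$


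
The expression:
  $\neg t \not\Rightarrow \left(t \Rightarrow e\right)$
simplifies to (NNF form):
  $\text{False}$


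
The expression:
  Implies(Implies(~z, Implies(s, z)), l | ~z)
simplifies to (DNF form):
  l | ~z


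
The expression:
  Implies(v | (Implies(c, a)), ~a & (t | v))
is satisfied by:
  {c: True, t: True, v: True, a: False}
  {c: True, t: True, v: False, a: False}
  {c: True, v: True, t: False, a: False}
  {c: True, v: False, t: False, a: False}
  {t: True, v: True, c: False, a: False}
  {t: True, v: False, c: False, a: False}
  {v: True, c: False, t: False, a: False}


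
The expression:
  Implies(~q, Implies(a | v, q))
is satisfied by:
  {q: True, a: False, v: False}
  {q: True, v: True, a: False}
  {q: True, a: True, v: False}
  {q: True, v: True, a: True}
  {v: False, a: False, q: False}


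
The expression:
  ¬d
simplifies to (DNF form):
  ¬d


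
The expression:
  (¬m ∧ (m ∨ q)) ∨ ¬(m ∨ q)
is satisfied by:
  {m: False}


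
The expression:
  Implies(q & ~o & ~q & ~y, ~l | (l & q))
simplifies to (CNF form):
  True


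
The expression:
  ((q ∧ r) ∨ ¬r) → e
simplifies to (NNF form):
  e ∨ (r ∧ ¬q)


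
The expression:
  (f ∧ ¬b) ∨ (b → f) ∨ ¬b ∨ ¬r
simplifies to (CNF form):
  f ∨ ¬b ∨ ¬r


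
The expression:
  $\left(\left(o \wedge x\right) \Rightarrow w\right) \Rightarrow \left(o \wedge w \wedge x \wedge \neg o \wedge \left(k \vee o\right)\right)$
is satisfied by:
  {x: True, o: True, w: False}


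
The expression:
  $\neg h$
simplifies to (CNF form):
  $\neg h$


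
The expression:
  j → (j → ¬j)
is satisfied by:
  {j: False}


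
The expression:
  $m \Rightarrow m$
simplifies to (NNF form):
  $\text{True}$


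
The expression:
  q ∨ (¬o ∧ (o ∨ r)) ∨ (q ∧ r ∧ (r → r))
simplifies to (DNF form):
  q ∨ (r ∧ ¬o)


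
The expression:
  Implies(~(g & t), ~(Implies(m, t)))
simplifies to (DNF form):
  (g & t) | (m & ~t)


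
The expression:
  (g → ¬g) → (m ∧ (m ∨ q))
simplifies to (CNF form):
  g ∨ m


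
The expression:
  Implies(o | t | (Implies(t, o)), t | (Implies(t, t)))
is always true.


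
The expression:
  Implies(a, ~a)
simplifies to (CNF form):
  ~a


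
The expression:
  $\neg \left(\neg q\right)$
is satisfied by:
  {q: True}


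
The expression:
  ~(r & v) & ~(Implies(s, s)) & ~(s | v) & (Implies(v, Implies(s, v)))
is never true.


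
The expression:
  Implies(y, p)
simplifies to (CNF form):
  p | ~y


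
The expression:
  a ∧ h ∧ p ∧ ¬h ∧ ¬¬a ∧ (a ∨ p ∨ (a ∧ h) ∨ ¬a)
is never true.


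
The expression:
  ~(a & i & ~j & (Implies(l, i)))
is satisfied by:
  {j: True, a: False, i: False}
  {j: False, a: False, i: False}
  {i: True, j: True, a: False}
  {i: True, j: False, a: False}
  {a: True, j: True, i: False}
  {a: True, j: False, i: False}
  {a: True, i: True, j: True}


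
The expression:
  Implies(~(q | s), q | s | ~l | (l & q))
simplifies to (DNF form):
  q | s | ~l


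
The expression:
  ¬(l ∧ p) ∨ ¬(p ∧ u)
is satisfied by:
  {l: False, u: False, p: False}
  {p: True, l: False, u: False}
  {u: True, l: False, p: False}
  {p: True, u: True, l: False}
  {l: True, p: False, u: False}
  {p: True, l: True, u: False}
  {u: True, l: True, p: False}


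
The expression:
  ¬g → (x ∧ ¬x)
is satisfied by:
  {g: True}


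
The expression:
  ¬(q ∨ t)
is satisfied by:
  {q: False, t: False}


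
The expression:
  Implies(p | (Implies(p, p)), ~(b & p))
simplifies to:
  ~b | ~p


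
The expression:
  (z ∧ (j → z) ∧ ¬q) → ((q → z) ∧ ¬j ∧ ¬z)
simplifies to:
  q ∨ ¬z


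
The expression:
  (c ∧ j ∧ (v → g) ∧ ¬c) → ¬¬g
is always true.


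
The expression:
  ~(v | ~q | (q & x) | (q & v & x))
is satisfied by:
  {q: True, x: False, v: False}


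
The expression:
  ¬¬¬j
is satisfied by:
  {j: False}


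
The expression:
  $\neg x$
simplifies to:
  $\neg x$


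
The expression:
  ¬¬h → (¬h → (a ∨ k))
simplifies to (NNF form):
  True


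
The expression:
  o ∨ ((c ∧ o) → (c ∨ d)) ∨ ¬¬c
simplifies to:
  True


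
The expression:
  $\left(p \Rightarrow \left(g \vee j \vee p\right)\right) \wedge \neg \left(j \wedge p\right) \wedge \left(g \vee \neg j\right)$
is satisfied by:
  {g: True, j: False, p: False}
  {g: False, j: False, p: False}
  {p: True, g: True, j: False}
  {p: True, g: False, j: False}
  {j: True, g: True, p: False}


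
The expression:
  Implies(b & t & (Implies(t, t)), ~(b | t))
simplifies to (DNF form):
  ~b | ~t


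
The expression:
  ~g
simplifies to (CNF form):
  ~g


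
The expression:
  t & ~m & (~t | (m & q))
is never true.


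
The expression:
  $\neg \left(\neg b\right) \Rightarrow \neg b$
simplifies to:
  $\neg b$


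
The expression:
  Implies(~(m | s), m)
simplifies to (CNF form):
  m | s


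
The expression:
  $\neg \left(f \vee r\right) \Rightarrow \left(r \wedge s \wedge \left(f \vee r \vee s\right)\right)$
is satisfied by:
  {r: True, f: True}
  {r: True, f: False}
  {f: True, r: False}


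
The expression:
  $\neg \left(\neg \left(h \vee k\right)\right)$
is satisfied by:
  {k: True, h: True}
  {k: True, h: False}
  {h: True, k: False}


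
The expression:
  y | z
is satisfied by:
  {y: True, z: True}
  {y: True, z: False}
  {z: True, y: False}


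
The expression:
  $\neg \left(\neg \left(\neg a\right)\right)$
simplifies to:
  $\neg a$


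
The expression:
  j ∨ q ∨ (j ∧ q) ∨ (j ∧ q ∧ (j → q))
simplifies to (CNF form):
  j ∨ q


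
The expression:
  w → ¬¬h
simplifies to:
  h ∨ ¬w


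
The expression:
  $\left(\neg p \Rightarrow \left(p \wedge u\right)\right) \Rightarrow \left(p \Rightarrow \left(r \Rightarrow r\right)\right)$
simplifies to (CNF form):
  $\text{True}$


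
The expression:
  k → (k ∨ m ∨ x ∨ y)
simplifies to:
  True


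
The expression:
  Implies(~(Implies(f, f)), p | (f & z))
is always true.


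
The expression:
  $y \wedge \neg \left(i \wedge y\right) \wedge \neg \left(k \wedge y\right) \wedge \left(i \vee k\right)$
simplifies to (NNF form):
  $\text{False}$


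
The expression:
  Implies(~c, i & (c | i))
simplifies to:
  c | i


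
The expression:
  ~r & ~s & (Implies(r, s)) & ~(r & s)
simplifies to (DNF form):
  ~r & ~s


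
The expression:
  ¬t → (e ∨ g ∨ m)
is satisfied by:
  {t: True, m: True, e: True, g: True}
  {t: True, m: True, e: True, g: False}
  {t: True, m: True, g: True, e: False}
  {t: True, m: True, g: False, e: False}
  {t: True, e: True, g: True, m: False}
  {t: True, e: True, g: False, m: False}
  {t: True, e: False, g: True, m: False}
  {t: True, e: False, g: False, m: False}
  {m: True, e: True, g: True, t: False}
  {m: True, e: True, g: False, t: False}
  {m: True, g: True, e: False, t: False}
  {m: True, g: False, e: False, t: False}
  {e: True, g: True, m: False, t: False}
  {e: True, m: False, g: False, t: False}
  {g: True, m: False, e: False, t: False}


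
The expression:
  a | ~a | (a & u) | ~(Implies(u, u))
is always true.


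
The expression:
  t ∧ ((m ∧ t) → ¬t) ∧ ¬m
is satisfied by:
  {t: True, m: False}


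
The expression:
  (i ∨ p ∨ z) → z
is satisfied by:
  {z: True, i: False, p: False}
  {z: True, p: True, i: False}
  {z: True, i: True, p: False}
  {z: True, p: True, i: True}
  {p: False, i: False, z: False}


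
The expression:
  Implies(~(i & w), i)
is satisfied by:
  {i: True}


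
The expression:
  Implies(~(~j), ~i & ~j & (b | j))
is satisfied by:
  {j: False}


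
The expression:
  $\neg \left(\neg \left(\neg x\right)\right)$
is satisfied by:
  {x: False}


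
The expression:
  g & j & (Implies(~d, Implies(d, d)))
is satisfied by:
  {j: True, g: True}


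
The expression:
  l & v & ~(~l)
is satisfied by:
  {v: True, l: True}


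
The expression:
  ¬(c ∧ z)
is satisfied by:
  {c: False, z: False}
  {z: True, c: False}
  {c: True, z: False}


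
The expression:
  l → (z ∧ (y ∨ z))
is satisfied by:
  {z: True, l: False}
  {l: False, z: False}
  {l: True, z: True}


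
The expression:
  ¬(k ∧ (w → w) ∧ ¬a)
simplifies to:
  a ∨ ¬k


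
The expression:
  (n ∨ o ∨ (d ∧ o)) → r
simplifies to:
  r ∨ (¬n ∧ ¬o)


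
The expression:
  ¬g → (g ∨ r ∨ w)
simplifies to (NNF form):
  g ∨ r ∨ w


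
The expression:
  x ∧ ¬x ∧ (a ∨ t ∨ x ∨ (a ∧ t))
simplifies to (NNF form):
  False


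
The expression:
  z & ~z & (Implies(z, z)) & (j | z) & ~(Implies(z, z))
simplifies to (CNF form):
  False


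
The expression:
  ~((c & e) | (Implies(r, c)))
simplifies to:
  r & ~c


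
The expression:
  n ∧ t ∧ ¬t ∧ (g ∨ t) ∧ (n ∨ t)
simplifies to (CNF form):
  False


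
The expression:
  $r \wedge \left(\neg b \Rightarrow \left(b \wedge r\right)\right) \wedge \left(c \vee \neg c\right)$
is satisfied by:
  {r: True, b: True}


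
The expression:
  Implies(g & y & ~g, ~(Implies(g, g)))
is always true.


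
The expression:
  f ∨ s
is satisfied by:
  {s: True, f: True}
  {s: True, f: False}
  {f: True, s: False}


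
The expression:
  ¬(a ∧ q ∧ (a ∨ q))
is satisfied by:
  {q: False, a: False}
  {a: True, q: False}
  {q: True, a: False}


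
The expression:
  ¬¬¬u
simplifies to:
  ¬u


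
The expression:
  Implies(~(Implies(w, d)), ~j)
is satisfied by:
  {d: True, w: False, j: False}
  {w: False, j: False, d: False}
  {j: True, d: True, w: False}
  {j: True, w: False, d: False}
  {d: True, w: True, j: False}
  {w: True, d: False, j: False}
  {j: True, w: True, d: True}


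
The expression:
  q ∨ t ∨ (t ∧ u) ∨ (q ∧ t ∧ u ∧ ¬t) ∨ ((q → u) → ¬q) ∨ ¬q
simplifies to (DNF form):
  True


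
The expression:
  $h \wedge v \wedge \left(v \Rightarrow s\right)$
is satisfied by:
  {h: True, s: True, v: True}


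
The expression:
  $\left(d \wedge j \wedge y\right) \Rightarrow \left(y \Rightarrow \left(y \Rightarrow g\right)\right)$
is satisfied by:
  {g: True, d: False, y: False, j: False}
  {g: False, d: False, y: False, j: False}
  {j: True, g: True, d: False, y: False}
  {j: True, g: False, d: False, y: False}
  {y: True, g: True, d: False, j: False}
  {y: True, g: False, d: False, j: False}
  {j: True, y: True, g: True, d: False}
  {j: True, y: True, g: False, d: False}
  {d: True, g: True, j: False, y: False}
  {d: True, g: False, j: False, y: False}
  {j: True, d: True, g: True, y: False}
  {j: True, d: True, g: False, y: False}
  {y: True, d: True, g: True, j: False}
  {y: True, d: True, g: False, j: False}
  {y: True, d: True, j: True, g: True}


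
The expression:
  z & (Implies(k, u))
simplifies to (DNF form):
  (u & z) | (z & ~k)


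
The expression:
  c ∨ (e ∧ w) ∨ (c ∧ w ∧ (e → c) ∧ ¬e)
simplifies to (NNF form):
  c ∨ (e ∧ w)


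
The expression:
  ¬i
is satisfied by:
  {i: False}


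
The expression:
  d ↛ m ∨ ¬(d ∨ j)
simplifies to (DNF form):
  (d ∧ ¬m) ∨ (¬d ∧ ¬j)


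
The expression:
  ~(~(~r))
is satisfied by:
  {r: False}


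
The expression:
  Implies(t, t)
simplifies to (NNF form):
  True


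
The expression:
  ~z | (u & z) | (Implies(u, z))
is always true.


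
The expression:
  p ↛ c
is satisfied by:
  {p: True, c: False}


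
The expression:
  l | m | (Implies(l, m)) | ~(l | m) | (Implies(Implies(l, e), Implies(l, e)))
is always true.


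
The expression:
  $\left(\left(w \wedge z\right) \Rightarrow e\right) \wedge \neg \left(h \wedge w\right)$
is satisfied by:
  {e: True, h: False, w: False, z: False}
  {e: False, h: False, w: False, z: False}
  {z: True, e: True, h: False, w: False}
  {z: True, e: False, h: False, w: False}
  {e: True, h: True, z: False, w: False}
  {h: True, z: False, w: False, e: False}
  {z: True, e: True, h: True, w: False}
  {z: True, h: True, e: False, w: False}
  {e: True, w: True, z: False, h: False}
  {w: True, z: False, h: False, e: False}
  {e: True, z: True, w: True, h: False}


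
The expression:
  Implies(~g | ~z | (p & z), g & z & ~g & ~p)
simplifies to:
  g & z & ~p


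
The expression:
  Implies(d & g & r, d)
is always true.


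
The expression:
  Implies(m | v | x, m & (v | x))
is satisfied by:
  {m: True, v: True, x: True}
  {m: True, v: True, x: False}
  {m: True, x: True, v: False}
  {v: False, x: False, m: False}


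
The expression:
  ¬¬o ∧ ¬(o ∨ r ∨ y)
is never true.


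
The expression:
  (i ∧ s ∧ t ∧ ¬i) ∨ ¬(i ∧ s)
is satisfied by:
  {s: False, i: False}
  {i: True, s: False}
  {s: True, i: False}


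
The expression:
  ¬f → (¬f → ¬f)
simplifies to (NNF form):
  True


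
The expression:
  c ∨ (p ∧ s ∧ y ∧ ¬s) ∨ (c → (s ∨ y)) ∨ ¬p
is always true.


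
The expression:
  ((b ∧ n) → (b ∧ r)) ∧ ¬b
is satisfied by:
  {b: False}


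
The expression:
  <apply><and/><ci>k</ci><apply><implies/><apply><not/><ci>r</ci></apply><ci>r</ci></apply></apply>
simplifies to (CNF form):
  <apply><and/><ci>k</ci><ci>r</ci></apply>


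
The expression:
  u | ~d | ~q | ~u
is always true.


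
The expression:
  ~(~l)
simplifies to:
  l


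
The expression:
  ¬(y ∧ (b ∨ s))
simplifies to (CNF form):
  (¬b ∨ ¬y) ∧ (¬s ∨ ¬y)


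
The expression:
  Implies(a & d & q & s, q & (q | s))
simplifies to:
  True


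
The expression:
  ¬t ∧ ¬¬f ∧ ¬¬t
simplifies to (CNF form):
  False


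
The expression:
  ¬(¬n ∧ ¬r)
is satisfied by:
  {r: True, n: True}
  {r: True, n: False}
  {n: True, r: False}


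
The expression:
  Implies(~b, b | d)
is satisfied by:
  {b: True, d: True}
  {b: True, d: False}
  {d: True, b: False}


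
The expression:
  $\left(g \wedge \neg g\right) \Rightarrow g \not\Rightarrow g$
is always true.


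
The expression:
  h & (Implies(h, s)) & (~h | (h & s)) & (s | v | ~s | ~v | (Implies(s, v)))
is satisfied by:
  {h: True, s: True}


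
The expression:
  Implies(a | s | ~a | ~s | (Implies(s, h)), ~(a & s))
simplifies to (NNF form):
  ~a | ~s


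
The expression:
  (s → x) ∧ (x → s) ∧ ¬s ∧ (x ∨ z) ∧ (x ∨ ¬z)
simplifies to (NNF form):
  False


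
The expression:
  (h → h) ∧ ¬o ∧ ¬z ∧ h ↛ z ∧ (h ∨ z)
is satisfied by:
  {h: True, o: False, z: False}


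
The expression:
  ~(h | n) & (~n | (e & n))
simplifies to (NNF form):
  ~h & ~n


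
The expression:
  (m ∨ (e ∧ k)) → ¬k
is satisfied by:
  {m: False, k: False, e: False}
  {e: True, m: False, k: False}
  {m: True, e: False, k: False}
  {e: True, m: True, k: False}
  {k: True, e: False, m: False}


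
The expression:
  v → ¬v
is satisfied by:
  {v: False}


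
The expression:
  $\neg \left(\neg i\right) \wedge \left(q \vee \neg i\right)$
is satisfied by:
  {i: True, q: True}


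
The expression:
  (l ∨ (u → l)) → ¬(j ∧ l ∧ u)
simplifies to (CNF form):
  ¬j ∨ ¬l ∨ ¬u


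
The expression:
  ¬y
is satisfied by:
  {y: False}


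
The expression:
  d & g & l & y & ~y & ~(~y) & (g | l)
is never true.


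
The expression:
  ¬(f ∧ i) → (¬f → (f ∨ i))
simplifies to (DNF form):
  f ∨ i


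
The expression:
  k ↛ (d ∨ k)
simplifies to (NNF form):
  False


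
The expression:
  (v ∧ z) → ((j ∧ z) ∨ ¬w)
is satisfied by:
  {j: True, v: False, z: False, w: False}
  {j: False, v: False, z: False, w: False}
  {w: True, j: True, v: False, z: False}
  {w: True, j: False, v: False, z: False}
  {z: True, j: True, v: False, w: False}
  {z: True, j: False, v: False, w: False}
  {w: True, z: True, j: True, v: False}
  {w: True, z: True, j: False, v: False}
  {v: True, j: True, w: False, z: False}
  {v: True, j: False, w: False, z: False}
  {w: True, v: True, j: True, z: False}
  {w: True, v: True, j: False, z: False}
  {z: True, v: True, j: True, w: False}
  {z: True, v: True, j: False, w: False}
  {z: True, v: True, w: True, j: True}


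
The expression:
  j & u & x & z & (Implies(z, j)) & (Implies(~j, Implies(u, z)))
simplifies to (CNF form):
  j & u & x & z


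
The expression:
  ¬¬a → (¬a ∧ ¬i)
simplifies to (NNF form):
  ¬a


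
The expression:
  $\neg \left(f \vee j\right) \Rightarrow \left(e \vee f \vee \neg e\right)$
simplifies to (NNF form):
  $\text{True}$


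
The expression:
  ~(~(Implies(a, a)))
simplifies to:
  True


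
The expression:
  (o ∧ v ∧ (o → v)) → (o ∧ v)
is always true.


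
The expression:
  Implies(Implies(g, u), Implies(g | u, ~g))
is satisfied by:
  {g: False, u: False}
  {u: True, g: False}
  {g: True, u: False}


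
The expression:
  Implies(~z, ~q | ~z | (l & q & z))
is always true.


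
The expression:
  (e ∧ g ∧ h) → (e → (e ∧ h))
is always true.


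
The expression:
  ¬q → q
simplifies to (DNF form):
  q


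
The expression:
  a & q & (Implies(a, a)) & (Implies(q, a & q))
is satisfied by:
  {a: True, q: True}


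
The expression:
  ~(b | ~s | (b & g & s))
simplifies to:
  s & ~b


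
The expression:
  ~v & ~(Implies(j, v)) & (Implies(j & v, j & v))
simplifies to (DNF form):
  j & ~v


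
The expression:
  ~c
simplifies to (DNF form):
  ~c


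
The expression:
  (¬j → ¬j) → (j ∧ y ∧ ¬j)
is never true.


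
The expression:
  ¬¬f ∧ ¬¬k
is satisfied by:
  {f: True, k: True}


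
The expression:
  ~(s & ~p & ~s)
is always true.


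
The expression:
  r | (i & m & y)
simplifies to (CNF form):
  (i | r) & (m | r) & (r | y)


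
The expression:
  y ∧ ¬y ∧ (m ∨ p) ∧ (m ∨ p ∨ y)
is never true.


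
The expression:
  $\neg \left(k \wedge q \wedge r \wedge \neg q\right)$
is always true.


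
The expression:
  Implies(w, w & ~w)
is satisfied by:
  {w: False}


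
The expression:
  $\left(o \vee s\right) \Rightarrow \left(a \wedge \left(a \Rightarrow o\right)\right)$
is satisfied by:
  {a: True, s: False, o: False}
  {s: False, o: False, a: False}
  {a: True, o: True, s: False}
  {a: True, o: True, s: True}


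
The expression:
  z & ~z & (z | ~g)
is never true.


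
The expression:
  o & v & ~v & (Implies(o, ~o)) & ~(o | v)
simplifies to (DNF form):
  False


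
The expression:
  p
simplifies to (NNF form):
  p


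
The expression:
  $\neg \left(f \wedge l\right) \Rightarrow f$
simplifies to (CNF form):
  $f$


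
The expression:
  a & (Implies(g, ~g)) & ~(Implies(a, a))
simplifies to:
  False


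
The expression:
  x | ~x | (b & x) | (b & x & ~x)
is always true.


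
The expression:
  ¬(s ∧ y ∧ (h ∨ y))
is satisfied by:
  {s: False, y: False}
  {y: True, s: False}
  {s: True, y: False}


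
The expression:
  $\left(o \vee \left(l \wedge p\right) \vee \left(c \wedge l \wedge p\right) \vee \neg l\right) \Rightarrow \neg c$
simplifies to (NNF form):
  $\left(l \wedge \neg o \wedge \neg p\right) \vee \neg c$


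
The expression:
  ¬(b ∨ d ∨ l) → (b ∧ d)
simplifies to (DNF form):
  b ∨ d ∨ l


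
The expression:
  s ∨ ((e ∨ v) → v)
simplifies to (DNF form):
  s ∨ v ∨ ¬e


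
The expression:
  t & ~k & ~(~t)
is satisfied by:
  {t: True, k: False}


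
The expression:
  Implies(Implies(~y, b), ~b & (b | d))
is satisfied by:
  {d: True, y: False, b: False}
  {y: False, b: False, d: False}
  {d: True, y: True, b: False}


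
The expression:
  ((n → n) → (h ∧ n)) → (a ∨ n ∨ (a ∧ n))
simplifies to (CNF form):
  True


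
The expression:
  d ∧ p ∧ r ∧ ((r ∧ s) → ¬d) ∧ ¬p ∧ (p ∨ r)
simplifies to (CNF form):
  False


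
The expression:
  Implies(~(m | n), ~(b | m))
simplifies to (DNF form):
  m | n | ~b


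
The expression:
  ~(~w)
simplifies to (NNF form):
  w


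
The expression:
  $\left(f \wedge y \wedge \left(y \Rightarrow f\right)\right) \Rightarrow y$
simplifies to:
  $\text{True}$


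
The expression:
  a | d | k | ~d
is always true.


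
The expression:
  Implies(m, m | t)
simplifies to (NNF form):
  True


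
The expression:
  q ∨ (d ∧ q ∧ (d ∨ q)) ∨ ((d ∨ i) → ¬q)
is always true.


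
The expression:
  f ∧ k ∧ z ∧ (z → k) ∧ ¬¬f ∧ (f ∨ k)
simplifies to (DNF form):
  f ∧ k ∧ z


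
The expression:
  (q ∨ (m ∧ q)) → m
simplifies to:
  m ∨ ¬q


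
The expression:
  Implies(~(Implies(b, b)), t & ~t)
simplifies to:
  True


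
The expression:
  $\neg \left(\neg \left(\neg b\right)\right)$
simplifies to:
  $\neg b$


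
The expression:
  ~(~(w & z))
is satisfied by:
  {z: True, w: True}


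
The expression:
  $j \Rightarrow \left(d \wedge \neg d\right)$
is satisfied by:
  {j: False}


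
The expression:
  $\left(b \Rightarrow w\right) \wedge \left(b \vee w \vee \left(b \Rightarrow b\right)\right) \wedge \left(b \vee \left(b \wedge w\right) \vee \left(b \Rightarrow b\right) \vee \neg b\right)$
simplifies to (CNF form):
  $w \vee \neg b$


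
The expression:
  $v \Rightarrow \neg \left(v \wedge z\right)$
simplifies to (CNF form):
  $\neg v \vee \neg z$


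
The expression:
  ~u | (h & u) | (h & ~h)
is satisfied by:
  {h: True, u: False}
  {u: False, h: False}
  {u: True, h: True}


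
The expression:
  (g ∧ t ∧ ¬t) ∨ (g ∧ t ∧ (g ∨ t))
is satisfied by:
  {t: True, g: True}


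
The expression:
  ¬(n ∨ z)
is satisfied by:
  {n: False, z: False}


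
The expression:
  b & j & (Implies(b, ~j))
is never true.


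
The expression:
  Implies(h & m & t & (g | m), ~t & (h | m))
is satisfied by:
  {h: False, m: False, t: False}
  {t: True, h: False, m: False}
  {m: True, h: False, t: False}
  {t: True, m: True, h: False}
  {h: True, t: False, m: False}
  {t: True, h: True, m: False}
  {m: True, h: True, t: False}


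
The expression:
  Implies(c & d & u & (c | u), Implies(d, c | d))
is always true.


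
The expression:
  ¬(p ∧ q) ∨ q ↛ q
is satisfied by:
  {p: False, q: False}
  {q: True, p: False}
  {p: True, q: False}


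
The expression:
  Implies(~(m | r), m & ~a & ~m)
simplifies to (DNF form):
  m | r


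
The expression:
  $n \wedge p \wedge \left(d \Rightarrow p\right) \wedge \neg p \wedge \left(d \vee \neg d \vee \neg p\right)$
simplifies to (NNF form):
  $\text{False}$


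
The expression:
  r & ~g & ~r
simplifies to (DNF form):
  False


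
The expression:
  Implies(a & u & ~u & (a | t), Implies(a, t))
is always true.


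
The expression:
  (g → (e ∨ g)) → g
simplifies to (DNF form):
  g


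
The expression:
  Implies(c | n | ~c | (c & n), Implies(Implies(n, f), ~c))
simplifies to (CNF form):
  (n | ~c) & (~c | ~f)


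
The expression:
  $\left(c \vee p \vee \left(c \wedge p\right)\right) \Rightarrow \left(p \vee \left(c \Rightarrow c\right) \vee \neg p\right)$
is always true.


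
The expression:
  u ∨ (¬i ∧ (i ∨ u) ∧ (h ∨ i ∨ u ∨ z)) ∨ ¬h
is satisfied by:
  {u: True, h: False}
  {h: False, u: False}
  {h: True, u: True}


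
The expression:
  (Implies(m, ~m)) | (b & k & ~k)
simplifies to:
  ~m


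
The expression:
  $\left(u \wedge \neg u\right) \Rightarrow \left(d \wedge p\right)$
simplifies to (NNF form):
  $\text{True}$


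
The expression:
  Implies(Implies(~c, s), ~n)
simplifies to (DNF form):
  ~n | (~c & ~s)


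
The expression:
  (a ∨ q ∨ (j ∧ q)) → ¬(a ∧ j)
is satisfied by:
  {a: False, j: False}
  {j: True, a: False}
  {a: True, j: False}


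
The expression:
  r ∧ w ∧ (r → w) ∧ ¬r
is never true.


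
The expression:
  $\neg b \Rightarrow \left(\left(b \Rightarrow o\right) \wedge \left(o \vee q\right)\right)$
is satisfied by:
  {b: True, q: True, o: True}
  {b: True, q: True, o: False}
  {b: True, o: True, q: False}
  {b: True, o: False, q: False}
  {q: True, o: True, b: False}
  {q: True, o: False, b: False}
  {o: True, q: False, b: False}


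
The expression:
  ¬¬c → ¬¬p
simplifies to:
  p ∨ ¬c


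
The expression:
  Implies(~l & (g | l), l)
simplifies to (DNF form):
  l | ~g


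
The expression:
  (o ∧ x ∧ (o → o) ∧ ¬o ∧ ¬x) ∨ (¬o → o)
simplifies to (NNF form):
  o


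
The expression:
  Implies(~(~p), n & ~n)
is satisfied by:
  {p: False}


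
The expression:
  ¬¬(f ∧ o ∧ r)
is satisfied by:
  {r: True, f: True, o: True}


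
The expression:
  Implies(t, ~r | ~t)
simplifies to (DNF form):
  ~r | ~t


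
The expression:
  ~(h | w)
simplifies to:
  ~h & ~w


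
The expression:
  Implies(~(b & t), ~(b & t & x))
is always true.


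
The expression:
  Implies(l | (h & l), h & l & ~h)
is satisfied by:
  {l: False}


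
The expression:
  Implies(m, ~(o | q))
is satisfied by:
  {q: False, m: False, o: False}
  {o: True, q: False, m: False}
  {q: True, o: False, m: False}
  {o: True, q: True, m: False}
  {m: True, o: False, q: False}


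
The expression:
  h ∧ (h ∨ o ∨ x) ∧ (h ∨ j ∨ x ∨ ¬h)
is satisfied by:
  {h: True}


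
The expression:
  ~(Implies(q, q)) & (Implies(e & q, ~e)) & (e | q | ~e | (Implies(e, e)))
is never true.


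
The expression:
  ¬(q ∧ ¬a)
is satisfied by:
  {a: True, q: False}
  {q: False, a: False}
  {q: True, a: True}


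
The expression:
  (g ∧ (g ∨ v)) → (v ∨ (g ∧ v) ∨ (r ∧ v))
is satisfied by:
  {v: True, g: False}
  {g: False, v: False}
  {g: True, v: True}


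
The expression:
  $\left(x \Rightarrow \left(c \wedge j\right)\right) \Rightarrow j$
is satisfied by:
  {x: True, j: True}
  {x: True, j: False}
  {j: True, x: False}


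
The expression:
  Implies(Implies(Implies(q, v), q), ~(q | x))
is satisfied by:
  {q: False}


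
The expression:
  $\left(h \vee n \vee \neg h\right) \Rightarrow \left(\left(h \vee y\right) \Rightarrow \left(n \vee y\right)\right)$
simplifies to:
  $n \vee y \vee \neg h$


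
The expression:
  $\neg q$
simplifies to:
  $\neg q$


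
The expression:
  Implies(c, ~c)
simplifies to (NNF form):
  ~c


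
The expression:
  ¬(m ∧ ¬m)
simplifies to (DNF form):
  True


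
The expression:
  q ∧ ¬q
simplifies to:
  False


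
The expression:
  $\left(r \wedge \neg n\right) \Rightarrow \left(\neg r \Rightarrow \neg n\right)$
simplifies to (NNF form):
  $\text{True}$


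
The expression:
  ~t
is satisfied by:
  {t: False}


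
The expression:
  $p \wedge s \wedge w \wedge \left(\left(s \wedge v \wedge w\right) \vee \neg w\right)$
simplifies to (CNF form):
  $p \wedge s \wedge v \wedge w$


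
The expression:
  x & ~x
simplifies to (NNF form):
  False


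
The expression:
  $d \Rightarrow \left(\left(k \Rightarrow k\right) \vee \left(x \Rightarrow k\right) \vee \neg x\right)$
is always true.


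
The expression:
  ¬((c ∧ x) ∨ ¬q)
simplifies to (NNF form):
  q ∧ (¬c ∨ ¬x)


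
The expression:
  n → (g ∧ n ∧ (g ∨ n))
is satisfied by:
  {g: True, n: False}
  {n: False, g: False}
  {n: True, g: True}


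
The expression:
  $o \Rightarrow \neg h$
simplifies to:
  $\neg h \vee \neg o$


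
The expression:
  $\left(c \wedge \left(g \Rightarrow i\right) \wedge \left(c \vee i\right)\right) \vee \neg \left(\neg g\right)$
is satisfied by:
  {c: True, g: True}
  {c: True, g: False}
  {g: True, c: False}


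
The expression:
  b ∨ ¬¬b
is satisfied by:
  {b: True}


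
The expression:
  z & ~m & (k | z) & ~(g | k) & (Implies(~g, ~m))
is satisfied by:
  {z: True, g: False, k: False, m: False}


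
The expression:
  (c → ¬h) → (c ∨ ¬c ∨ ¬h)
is always true.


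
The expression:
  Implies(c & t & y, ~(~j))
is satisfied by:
  {j: True, c: False, t: False, y: False}
  {j: False, c: False, t: False, y: False}
  {y: True, j: True, c: False, t: False}
  {y: True, j: False, c: False, t: False}
  {t: True, j: True, c: False, y: False}
  {t: True, j: False, c: False, y: False}
  {y: True, t: True, j: True, c: False}
  {y: True, t: True, j: False, c: False}
  {c: True, j: True, y: False, t: False}
  {c: True, j: False, y: False, t: False}
  {y: True, c: True, j: True, t: False}
  {y: True, c: True, j: False, t: False}
  {t: True, c: True, j: True, y: False}
  {t: True, c: True, j: False, y: False}
  {t: True, c: True, y: True, j: True}


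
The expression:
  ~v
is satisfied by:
  {v: False}


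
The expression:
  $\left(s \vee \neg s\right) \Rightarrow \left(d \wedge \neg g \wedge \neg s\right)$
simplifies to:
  $d \wedge \neg g \wedge \neg s$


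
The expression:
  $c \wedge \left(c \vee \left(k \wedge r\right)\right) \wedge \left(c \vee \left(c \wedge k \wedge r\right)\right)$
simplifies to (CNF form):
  $c$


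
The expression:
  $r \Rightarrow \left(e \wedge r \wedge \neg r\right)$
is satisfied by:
  {r: False}


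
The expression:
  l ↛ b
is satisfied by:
  {l: True, b: False}


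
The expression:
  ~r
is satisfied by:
  {r: False}


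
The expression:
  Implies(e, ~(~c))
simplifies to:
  c | ~e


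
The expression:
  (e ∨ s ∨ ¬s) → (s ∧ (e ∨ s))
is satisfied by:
  {s: True}


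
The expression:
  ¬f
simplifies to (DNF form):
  ¬f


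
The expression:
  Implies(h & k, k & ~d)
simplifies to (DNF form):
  ~d | ~h | ~k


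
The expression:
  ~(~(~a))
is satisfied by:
  {a: False}


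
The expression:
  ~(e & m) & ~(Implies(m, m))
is never true.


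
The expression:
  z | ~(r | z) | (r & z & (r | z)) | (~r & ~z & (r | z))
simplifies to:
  z | ~r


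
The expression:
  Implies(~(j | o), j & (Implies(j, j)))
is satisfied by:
  {o: True, j: True}
  {o: True, j: False}
  {j: True, o: False}


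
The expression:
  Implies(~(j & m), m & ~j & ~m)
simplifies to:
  j & m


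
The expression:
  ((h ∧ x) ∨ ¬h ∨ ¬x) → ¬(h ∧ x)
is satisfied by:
  {h: False, x: False}
  {x: True, h: False}
  {h: True, x: False}


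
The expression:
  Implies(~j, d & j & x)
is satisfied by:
  {j: True}


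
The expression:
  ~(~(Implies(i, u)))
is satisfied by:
  {u: True, i: False}
  {i: False, u: False}
  {i: True, u: True}


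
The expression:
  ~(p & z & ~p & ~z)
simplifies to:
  True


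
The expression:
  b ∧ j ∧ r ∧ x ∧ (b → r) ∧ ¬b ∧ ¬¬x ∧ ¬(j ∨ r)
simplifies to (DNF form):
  False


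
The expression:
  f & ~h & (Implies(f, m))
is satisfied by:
  {m: True, f: True, h: False}


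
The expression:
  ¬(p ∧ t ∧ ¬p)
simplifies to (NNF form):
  True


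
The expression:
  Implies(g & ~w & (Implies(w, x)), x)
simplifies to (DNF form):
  w | x | ~g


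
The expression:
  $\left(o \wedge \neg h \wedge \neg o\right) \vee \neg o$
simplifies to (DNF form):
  $\neg o$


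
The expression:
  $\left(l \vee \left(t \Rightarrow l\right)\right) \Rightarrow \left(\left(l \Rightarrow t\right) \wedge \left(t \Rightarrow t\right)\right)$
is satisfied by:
  {t: True, l: False}
  {l: False, t: False}
  {l: True, t: True}


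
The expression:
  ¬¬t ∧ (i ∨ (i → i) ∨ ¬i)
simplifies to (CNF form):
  t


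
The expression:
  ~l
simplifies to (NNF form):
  ~l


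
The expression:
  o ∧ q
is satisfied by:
  {o: True, q: True}


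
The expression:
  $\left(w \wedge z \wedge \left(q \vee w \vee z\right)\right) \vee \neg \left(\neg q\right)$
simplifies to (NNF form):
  $q \vee \left(w \wedge z\right)$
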